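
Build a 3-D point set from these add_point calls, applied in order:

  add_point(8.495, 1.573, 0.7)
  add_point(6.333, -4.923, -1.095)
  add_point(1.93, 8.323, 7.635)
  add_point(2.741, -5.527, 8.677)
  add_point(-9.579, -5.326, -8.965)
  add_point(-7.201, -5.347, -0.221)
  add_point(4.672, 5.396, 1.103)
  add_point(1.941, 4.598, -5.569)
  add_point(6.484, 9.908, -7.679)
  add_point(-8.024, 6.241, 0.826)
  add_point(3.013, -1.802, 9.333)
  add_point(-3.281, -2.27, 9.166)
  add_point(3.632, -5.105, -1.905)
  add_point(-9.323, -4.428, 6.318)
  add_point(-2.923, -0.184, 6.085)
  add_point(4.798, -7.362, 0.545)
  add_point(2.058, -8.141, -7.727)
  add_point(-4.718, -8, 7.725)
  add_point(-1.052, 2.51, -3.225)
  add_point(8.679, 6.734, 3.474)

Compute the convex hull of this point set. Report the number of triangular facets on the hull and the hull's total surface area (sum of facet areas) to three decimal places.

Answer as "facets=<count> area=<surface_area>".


facets=24 area=1179.617

Points on the hull: [0, 1, 2, 3, 4, 8, 9, 10, 11, 13, 15, 16, 17, 19] (14 of 20).

Facet areas (half cross-product norm):
  f1: (p8, p16, p4) → 111.8411
  f2: (p9, p8, p4) → 130.7874
  f3: (p3, p10, p19) → 16.8311
  f4: (p2, p10, p19) → 40.9321
  f5: (p2, p8, p19) → 45.8324
  f6: (p2, p9, p8) → 94.2238
  f7: (p13, p2, p9) → 73.8484
  f8: (p13, p9, p4) → 84.6666
  f9: (p1, p8, p16) → 69.1004
  f10: (p11, p3, p10) → 11.8374
  f11: (p11, p2, p10) → 32.5673
  f12: (p11, p13, p2) → 33.4820
  f13: (p15, p1, p16) → 14.0167
  f14: (p0, p8, p19) → 33.7733
  f15: (p0, p1, p8) → 38.7032
  f16: (p0, p3, p19) → 34.6925
  f17: (p0, p15, p3) → 41.2142
  f18: (p0, p15, p1) → 8.4812
  f19: (p17, p11, p3) → 20.1689
  f20: (p17, p11, p13) → 17.2428
  f21: (p17, p15, p3) → 33.9496
  f22: (p17, p15, p16) → 49.5751
  f23: (p17, p16, p4) → 96.9945
  f24: (p17, p13, p4) → 44.8546
Σ area = 1179.617

Euler: V−E+F = 14−36+24 = 2.


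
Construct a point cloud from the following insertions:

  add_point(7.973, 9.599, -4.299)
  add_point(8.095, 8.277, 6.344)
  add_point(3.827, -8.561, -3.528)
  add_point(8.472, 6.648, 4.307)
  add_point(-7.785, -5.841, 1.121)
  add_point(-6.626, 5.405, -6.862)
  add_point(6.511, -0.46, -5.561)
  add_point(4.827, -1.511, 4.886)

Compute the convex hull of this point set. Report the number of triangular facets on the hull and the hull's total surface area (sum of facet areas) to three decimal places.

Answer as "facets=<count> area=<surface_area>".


Hull vertices (8/8): indices [0, 1, 2, 3, 4, 5, 6, 7].

Triangle areas on the boundary:
  f1: (p5, p2, p4) → 88.0131
  f2: (p7, p2, p4) → 66.5739
  f3: (p7, p2, p3) → 40.5399
  f4: (p6, p5, p2) → 62.9247
  f5: (p6, p0, p5) → 71.4794
  f6: (p6, p2, p3) → 49.6197
  f7: (p6, p0, p3) → 45.7783
  f8: (p1, p7, p4) → 56.8225
  f9: (p1, p7, p3) → 10.5076
  f10: (p1, p5, p4) → 135.4169
  f11: (p1, p0, p3) → 10.2404
  f12: (p1, p0, p5) → 81.7678
Σ area = 719.684

Euler: V−E+F = 8−18+12 = 2.

facets=12 area=719.684


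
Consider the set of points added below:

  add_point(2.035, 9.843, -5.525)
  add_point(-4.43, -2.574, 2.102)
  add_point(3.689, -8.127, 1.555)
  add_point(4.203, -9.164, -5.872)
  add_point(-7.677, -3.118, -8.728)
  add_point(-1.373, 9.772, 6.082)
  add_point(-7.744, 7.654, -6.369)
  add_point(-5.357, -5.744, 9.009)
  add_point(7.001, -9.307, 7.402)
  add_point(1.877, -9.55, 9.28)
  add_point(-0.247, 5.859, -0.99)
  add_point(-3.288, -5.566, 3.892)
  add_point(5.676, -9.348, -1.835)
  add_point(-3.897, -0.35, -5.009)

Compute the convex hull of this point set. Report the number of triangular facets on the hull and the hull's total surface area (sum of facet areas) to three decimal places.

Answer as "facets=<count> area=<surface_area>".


facets=14 area=1032.013

Hull vertices (9/14): indices [0, 3, 4, 5, 6, 7, 8, 9, 12].

Per-facet area ½‖(b−a)×(c−a)‖:
  f1: (p4, p0, p6) → 54.0313
  f2: (p5, p0, p6) → 59.6636
  f3: (p5, p0, p8) → 126.1408
  f4: (p3, p4, p0) → 110.1416
  f5: (p12, p0, p8) → 90.7713
  f6: (p12, p3, p0) → 41.0639
  f7: (p7, p5, p6) → 114.6617
  f8: (p7, p4, p6) → 99.4620
  f9: (p9, p5, p8) → 54.1431
  f10: (p9, p7, p5) → 64.7603
  f11: (p9, p12, p8) → 24.9365
  f12: (p9, p12, p3) → 15.8742
  f13: (p9, p3, p4) → 104.1357
  f14: (p9, p7, p4) → 72.2277
Σ area = 1032.013

Euler: V−E+F = 9−21+14 = 2.


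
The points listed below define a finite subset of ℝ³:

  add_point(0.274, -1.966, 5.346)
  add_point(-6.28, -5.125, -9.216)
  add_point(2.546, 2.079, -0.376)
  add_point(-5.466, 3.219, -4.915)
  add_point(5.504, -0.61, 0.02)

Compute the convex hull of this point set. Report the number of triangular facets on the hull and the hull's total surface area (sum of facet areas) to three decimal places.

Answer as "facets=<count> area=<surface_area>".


5 of the 5 inputs are extreme points: [0, 1, 2, 3, 4].

Per-facet area ½‖(b−a)×(c−a)‖:
  f1: (p3, p4, p1) → 59.4664
  f2: (p0, p4, p1) → 58.5904
  f3: (p0, p3, p1) → 60.4757
  f4: (p2, p3, p4) → 11.9741
  f5: (p2, p0, p4) → 14.4434
  f6: (p2, p0, p3) → 33.6105
Σ area = 238.560

Euler characteristic 5−9+6 = 2 ✓

facets=6 area=238.560


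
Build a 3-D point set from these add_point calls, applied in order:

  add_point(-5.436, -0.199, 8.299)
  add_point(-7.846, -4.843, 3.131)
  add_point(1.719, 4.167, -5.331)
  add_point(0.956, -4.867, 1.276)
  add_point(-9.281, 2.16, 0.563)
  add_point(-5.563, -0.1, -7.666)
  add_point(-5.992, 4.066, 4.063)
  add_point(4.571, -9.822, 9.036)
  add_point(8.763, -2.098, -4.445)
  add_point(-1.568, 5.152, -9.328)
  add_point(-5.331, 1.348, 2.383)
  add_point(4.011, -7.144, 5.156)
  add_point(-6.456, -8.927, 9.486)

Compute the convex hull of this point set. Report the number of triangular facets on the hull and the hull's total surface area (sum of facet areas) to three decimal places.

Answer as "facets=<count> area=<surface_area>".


Points on the hull: [0, 1, 2, 4, 5, 6, 7, 8, 9, 12] (10 of 13).

Area of each hull facet:
  f1: (p5, p7, p8) → 119.2358
  f2: (p5, p7, p12) → 106.7989
  f3: (p6, p7, p8) → 130.7103
  f4: (p1, p12, p4) → 17.3416
  f5: (p1, p5, p4) → 35.3525
  f6: (p1, p5, p12) → 18.1607
  f7: (p9, p5, p8) → 45.9783
  f8: (p9, p5, p4) → 30.5561
  f9: (p9, p6, p4) → 33.2678
  f10: (p0, p7, p12) → 49.0505
  f11: (p0, p6, p7) → 33.8047
  f12: (p0, p12, p4) → 37.5409
  f13: (p0, p6, p4) → 15.0030
  f14: (p2, p6, p8) → 52.8813
  f15: (p2, p9, p8) → 18.7600
  f16: (p2, p9, p6) → 31.4162
Σ area = 775.859

Check V−E+F: 10 − 24 + 16 = 2.

facets=16 area=775.859


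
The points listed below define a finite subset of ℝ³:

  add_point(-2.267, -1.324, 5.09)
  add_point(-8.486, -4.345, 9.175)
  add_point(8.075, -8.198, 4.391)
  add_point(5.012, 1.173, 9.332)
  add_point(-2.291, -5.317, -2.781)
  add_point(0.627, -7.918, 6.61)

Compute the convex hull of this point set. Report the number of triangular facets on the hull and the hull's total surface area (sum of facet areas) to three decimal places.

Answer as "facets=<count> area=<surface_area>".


facets=8 area=349.317

Hull vertices (6/6): indices [0, 1, 2, 3, 4, 5].

Per-facet area ½‖(b−a)×(c−a)‖:
  f1: (p4, p3, p2) → 70.3365
  f2: (p0, p3, p1) → 30.4976
  f3: (p0, p4, p1) → 34.0071
  f4: (p0, p4, p3) → 32.0917
  f5: (p5, p3, p1) → 52.8904
  f6: (p5, p3, p2) → 38.8246
  f7: (p5, p4, p1) → 51.1259
  f8: (p5, p4, p2) → 39.5436
Σ area = 349.317

Check V−E+F: 6 − 12 + 8 = 2.


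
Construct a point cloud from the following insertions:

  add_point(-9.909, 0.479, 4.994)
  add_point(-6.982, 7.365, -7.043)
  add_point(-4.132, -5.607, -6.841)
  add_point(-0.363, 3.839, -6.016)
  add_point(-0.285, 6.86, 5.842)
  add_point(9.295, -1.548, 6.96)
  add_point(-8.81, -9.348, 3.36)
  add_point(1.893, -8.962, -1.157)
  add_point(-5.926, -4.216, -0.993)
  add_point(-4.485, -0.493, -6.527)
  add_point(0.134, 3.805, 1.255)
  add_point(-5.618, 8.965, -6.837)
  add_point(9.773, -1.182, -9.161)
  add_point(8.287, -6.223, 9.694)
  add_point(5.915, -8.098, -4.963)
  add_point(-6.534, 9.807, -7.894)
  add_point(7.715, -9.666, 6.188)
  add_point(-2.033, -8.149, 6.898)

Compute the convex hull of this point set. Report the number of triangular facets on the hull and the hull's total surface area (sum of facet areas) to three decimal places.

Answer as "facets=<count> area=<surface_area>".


Points on the hull: [0, 1, 2, 4, 5, 6, 7, 12, 13, 14, 15, 16, 17] (13 of 18).

Area of each hull facet:
  f1: (p2, p15, p12) → 113.9991
  f2: (p4, p15, p0) → 84.9789
  f3: (p4, p13, p0) → 93.2474
  f4: (p4, p15, p12) → 139.7613
  f5: (p1, p15, p0) → 12.0291
  f6: (p1, p2, p15) → 8.3763
  f7: (p6, p1, p0) → 67.4013
  f8: (p6, p1, p2) → 76.3254
  f9: (p14, p2, p12) → 46.6505
  f10: (p14, p6, p2) → 61.5316
  f11: (p5, p4, p12) → 102.8776
  f12: (p5, p4, p13) → 31.2193
  f13: (p17, p13, p0) → 53.9391
  f14: (p17, p6, p0) → 38.4472
  f15: (p16, p14, p12) → 44.3728
  f16: (p16, p5, p12) → 66.8575
  f17: (p16, p5, p13) → 13.1573
  f18: (p16, p17, p13) → 24.4420
  f19: (p16, p17, p6) → 22.6247
  f20: (p7, p14, p6) → 11.9839
  f21: (p7, p16, p6) → 52.6836
  f22: (p7, p16, p14) → 26.2114
Σ area = 1193.117

Euler characteristic 13−33+22 = 2 ✓

facets=22 area=1193.117


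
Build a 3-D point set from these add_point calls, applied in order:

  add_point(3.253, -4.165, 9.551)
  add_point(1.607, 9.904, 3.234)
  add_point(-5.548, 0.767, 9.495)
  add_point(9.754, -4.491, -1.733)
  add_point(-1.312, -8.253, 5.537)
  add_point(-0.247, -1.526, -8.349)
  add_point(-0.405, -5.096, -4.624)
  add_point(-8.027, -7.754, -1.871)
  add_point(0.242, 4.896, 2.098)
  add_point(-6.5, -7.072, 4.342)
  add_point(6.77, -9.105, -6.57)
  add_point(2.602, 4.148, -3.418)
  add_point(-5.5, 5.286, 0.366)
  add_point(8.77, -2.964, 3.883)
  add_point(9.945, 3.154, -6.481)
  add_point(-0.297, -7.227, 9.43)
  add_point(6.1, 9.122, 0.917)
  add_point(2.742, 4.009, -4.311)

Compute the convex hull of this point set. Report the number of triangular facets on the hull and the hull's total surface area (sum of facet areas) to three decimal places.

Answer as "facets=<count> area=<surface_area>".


facets=26 area=1021.187

15 of the 18 inputs are extreme points: [0, 1, 2, 3, 4, 5, 7, 9, 10, 12, 13, 14, 15, 16, 17].

Facet areas (half cross-product norm):
  f1: (p5, p10, p7) → 62.2531
  f2: (p5, p10, p14) → 56.2347
  f3: (p2, p0, p1) → 65.9357
  f4: (p16, p0, p1) → 39.6244
  f5: (p15, p2, p0) → 22.2362
  f6: (p13, p16, p14) → 57.8283
  f7: (p13, p16, p0) → 50.2329
  f8: (p13, p15, p0) → 14.9830
  f9: (p13, p15, p10) → 70.0254
  f10: (p17, p16, p1) → 20.5748
  f11: (p17, p5, p14) → 28.0108
  f12: (p17, p16, p14) → 30.1661
  f13: (p4, p10, p7) → 70.8597
  f14: (p4, p15, p10) → 22.8088
  f15: (p9, p2, p7) → 23.3134
  f16: (p9, p15, p2) → 34.5306
  f17: (p9, p4, p7) → 15.9661
  f18: (p9, p4, p15) → 10.4503
  f19: (p3, p10, p14) → 32.3123
  f20: (p3, p13, p14) → 25.4583
  f21: (p3, p13, p10) → 14.9079
  f22: (p12, p17, p1) → 38.0088
  f23: (p12, p17, p5) → 35.7327
  f24: (p12, p5, p7) → 67.3999
  f25: (p12, p2, p7) → 65.8287
  f26: (p12, p2, p1) → 45.5043
Σ area = 1021.187

Euler: V−E+F = 15−39+26 = 2.


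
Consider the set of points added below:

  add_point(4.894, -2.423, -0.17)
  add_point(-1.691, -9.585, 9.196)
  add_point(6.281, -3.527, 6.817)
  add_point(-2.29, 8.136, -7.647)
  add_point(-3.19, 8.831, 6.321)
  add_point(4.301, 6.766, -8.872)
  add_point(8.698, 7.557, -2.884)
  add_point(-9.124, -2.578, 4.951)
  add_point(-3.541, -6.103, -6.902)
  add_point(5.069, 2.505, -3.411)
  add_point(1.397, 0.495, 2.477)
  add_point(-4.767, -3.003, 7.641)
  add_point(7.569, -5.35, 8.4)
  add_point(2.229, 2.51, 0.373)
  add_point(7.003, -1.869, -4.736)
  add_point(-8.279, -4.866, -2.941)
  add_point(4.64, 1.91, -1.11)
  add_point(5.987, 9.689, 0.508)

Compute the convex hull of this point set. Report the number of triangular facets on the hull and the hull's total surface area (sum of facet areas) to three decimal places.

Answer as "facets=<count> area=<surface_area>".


Extreme-point indices: [1, 3, 4, 5, 6, 7, 8, 11, 12, 14, 15, 17] — 12 of 18 on the boundary.

Per-facet area ½‖(b−a)×(c−a)‖:
  f1: (p15, p1, p7) → 45.3439
  f2: (p15, p8, p1) → 45.6261
  f3: (p14, p5, p6) → 34.0406
  f4: (p14, p8, p5) → 57.5346
  f5: (p11, p1, p7) → 16.1393
  f6: (p11, p4, p7) → 30.8460
  f7: (p11, p4, p1) → 24.1104
  f8: (p12, p4, p1) → 89.5357
  f9: (p12, p14, p6) → 66.2303
  f10: (p12, p8, p1) → 84.4781
  f11: (p12, p14, p8) → 78.0441
  f12: (p3, p8, p5) → 48.6945
  f13: (p3, p15, p8) → 44.8623
  f14: (p3, p4, p7) → 89.9674
  f15: (p3, p15, p7) → 61.9239
  f16: (p17, p12, p6) → 40.9780
  f17: (p17, p12, p4) → 90.2643
  f18: (p17, p3, p4) → 62.0992
  f19: (p17, p5, p6) → 17.3534
  f20: (p17, p3, p5) → 34.0339
Σ area = 1062.106

Euler: V−E+F = 12−30+20 = 2.

facets=20 area=1062.106


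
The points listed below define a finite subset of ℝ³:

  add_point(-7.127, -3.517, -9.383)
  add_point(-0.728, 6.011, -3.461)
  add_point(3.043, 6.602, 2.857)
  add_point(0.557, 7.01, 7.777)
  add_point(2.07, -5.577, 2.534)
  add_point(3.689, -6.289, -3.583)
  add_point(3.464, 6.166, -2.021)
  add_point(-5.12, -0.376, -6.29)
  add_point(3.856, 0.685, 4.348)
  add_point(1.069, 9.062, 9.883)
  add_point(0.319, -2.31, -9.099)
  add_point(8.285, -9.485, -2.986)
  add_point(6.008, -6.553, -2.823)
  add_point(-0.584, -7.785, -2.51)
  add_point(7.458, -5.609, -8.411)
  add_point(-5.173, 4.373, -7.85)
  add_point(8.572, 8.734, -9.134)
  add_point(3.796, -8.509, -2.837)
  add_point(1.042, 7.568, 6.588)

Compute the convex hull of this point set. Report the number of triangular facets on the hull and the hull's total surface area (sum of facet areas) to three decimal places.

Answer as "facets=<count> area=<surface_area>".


facets=14 area=899.336

Extreme-point indices: [0, 4, 9, 10, 11, 13, 14, 15, 16] — 9 of 19 on the boundary.

Triangle areas on the boundary:
  f1: (p9, p11, p16) → 188.2879
  f2: (p15, p16, p0) → 52.0196
  f3: (p15, p9, p0) → 70.4486
  f4: (p15, p9, p16) → 133.8977
  f5: (p14, p11, p0) → 47.9444
  f6: (p14, p11, p16) → 38.5102
  f7: (p4, p9, p11) → 54.5575
  f8: (p10, p16, p0) → 36.1945
  f9: (p10, p14, p0) → 16.6860
  f10: (p10, p14, p16) → 53.2492
  f11: (p13, p11, p0) → 35.3826
  f12: (p13, p4, p11) → 26.2346
  f13: (p13, p9, p0) → 108.4797
  f14: (p13, p4, p9) → 37.4438
Σ area = 899.336

Check V−E+F: 9 − 21 + 14 = 2.


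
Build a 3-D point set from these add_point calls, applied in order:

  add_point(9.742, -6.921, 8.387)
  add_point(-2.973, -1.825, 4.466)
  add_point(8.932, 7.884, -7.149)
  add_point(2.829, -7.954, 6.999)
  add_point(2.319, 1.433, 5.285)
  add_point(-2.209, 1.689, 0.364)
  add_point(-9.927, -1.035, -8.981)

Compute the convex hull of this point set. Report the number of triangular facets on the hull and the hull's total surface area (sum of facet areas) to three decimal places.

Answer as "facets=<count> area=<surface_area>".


Extreme-point indices: [0, 1, 2, 3, 4, 5, 6] — 7 of 7 on the boundary.

Per-facet area ½‖(b−a)×(c−a)‖:
  f1: (p2, p0, p6) → 220.4958
  f2: (p3, p0, p6) → 57.0285
  f3: (p4, p2, p0) → 87.1712
  f4: (p4, p3, p0) → 33.9957
  f5: (p1, p3, p6) → 53.7640
  f6: (p1, p4, p3) → 26.8634
  f7: (p5, p1, p6) → 31.8960
  f8: (p5, p1, p4) → 15.9846
  f9: (p5, p2, p6) → 90.4443
  f10: (p5, p4, p2) → 49.1528
Σ area = 666.796

Euler characteristic 7−15+10 = 2 ✓

facets=10 area=666.796


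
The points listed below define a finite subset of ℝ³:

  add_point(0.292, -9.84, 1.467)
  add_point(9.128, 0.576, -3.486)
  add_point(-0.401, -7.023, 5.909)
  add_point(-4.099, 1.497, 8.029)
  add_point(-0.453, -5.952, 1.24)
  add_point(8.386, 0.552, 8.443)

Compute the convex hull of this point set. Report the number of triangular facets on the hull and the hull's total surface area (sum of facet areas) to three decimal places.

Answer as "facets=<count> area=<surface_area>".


facets=8 area=359.184

Points on the hull: [0, 1, 2, 3, 4, 5] (6 of 6).

Area of each hull facet:
  f1: (p5, p1, p3) → 74.8342
  f2: (p5, p0, p1) → 80.3345
  f3: (p2, p0, p3) → 17.7484
  f4: (p2, p5, p3) → 53.3815
  f5: (p2, p5, p0) → 28.5770
  f6: (p4, p1, p3) → 66.4593
  f7: (p4, p0, p3) → 14.9825
  f8: (p4, p0, p1) → 22.8660
Σ area = 359.184

Euler characteristic 6−12+8 = 2 ✓


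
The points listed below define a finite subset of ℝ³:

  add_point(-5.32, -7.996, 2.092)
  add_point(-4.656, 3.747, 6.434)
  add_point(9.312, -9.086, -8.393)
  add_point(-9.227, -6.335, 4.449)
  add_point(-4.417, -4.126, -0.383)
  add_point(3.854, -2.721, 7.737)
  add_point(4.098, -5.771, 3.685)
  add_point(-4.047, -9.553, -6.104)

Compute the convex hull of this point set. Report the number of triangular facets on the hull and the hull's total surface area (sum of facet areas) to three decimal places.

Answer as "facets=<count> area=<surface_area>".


Hull vertices (7/8): indices [0, 1, 2, 3, 5, 6, 7].

Facet areas (half cross-product norm):
  f1: (p5, p1, p3) → 59.3780
  f2: (p5, p1, p2) → 92.0390
  f3: (p7, p1, p3) → 66.9072
  f4: (p7, p1, p2) → 123.0616
  f5: (p6, p5, p2) → 16.6295
  f6: (p0, p7, p2) → 54.4768
  f7: (p0, p6, p2) → 65.5701
  f8: (p0, p7, p3) → 15.4666
  f9: (p0, p5, p3) → 28.2938
  f10: (p0, p6, p5) → 24.2900
Σ area = 546.113

Check V−E+F: 7 − 15 + 10 = 2.

facets=10 area=546.113


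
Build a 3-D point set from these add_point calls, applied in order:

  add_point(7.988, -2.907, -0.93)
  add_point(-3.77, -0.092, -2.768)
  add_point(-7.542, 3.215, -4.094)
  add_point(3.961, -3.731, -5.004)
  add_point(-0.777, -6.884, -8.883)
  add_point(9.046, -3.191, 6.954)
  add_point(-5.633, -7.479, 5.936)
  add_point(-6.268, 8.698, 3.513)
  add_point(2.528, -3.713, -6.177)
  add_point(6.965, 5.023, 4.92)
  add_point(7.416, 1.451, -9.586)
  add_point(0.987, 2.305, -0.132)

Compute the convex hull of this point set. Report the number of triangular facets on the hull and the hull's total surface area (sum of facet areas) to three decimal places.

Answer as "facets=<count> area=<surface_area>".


8 of the 12 inputs are extreme points: [0, 2, 4, 5, 6, 7, 9, 10].

Triangle areas on the boundary:
  f1: (p7, p6, p2) → 69.2334
  f2: (p7, p6, p5) → 122.0959
  f3: (p4, p6, p2) → 89.4462
  f4: (p4, p6, p5) → 115.9255
  f5: (p10, p7, p2) → 74.1066
  f6: (p10, p4, p2) → 75.4252
  f7: (p9, p7, p5) → 51.9683
  f8: (p9, p10, p5) → 65.1207
  f9: (p9, p10, p7) → 103.1688
  f10: (p0, p4, p5) → 34.8492
  f11: (p0, p10, p5) → 16.2713
  f12: (p0, p10, p4) → 53.6127
Σ area = 871.224

Euler characteristic 8−18+12 = 2 ✓

facets=12 area=871.224


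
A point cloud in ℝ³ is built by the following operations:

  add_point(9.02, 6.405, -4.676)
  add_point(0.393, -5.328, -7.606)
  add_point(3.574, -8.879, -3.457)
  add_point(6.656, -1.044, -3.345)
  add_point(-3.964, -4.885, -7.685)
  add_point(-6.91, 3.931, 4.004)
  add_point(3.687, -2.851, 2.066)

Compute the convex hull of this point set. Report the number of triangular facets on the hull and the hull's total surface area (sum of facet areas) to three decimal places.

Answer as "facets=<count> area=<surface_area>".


facets=10 area=456.918

Hull vertices (7/7): indices [0, 1, 2, 3, 4, 5, 6].

Per-facet area ½‖(b−a)×(c−a)‖:
  f1: (p4, p0, p5) → 121.1865
  f2: (p4, p2, p5) → 70.9822
  f3: (p6, p0, p5) → 80.3298
  f4: (p6, p2, p5) → 45.5369
  f5: (p1, p2, p0) → 46.9308
  f6: (p1, p4, p0) → 28.1499
  f7: (p1, p4, p2) → 11.3792
  f8: (p3, p2, p0) → 6.4342
  f9: (p3, p6, p0) → 21.4072
  f10: (p3, p6, p2) → 24.5810
Σ area = 456.918

Euler: V−E+F = 7−15+10 = 2.


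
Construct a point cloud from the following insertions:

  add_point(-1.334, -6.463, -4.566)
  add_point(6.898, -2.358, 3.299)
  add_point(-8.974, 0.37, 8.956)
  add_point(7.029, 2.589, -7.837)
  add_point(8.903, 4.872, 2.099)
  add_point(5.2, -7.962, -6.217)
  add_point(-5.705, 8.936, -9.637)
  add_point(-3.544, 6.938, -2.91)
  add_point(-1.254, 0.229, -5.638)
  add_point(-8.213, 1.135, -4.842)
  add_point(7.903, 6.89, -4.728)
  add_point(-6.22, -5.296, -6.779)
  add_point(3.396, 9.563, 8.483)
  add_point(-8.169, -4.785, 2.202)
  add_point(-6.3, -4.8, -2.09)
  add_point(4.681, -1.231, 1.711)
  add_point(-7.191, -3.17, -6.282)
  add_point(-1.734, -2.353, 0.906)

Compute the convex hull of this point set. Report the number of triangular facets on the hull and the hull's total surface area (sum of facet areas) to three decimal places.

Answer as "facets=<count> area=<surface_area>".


facets=22 area=1077.223

Hull vertices (13/18): indices [0, 1, 2, 3, 4, 5, 6, 9, 10, 11, 12, 13, 16].

Facet areas (half cross-product norm):
  f1: (p12, p6, p2) → 146.4566
  f2: (p1, p5, p4) → 39.2145
  f3: (p1, p12, p2) → 98.7666
  f4: (p1, p12, p4) → 35.8566
  f5: (p11, p6, p5) → 83.5889
  f6: (p3, p5, p4) → 55.8403
  f7: (p3, p6, p5) → 74.0842
  f8: (p13, p1, p2) → 65.1755
  f9: (p13, p1, p5) → 81.7987
  f10: (p10, p3, p4) → 18.1310
  f11: (p10, p3, p6) → 38.2040
  f12: (p10, p12, p4) → 31.5922
  f13: (p10, p12, p6) → 103.8185
  f14: (p0, p11, p5) → 11.5654
  f15: (p0, p13, p5) → 16.8804
  f16: (p0, p13, p11) → 24.7869
  f17: (p9, p6, p2) → 54.2775
  f18: (p9, p13, p2) → 38.3315
  f19: (p16, p13, p11) → 10.3480
  f20: (p16, p9, p13) → 19.9772
  f21: (p16, p11, p6) → 10.0210
  f22: (p16, p9, p6) → 18.5070
Σ area = 1077.223

Check V−E+F: 13 − 33 + 22 = 2.


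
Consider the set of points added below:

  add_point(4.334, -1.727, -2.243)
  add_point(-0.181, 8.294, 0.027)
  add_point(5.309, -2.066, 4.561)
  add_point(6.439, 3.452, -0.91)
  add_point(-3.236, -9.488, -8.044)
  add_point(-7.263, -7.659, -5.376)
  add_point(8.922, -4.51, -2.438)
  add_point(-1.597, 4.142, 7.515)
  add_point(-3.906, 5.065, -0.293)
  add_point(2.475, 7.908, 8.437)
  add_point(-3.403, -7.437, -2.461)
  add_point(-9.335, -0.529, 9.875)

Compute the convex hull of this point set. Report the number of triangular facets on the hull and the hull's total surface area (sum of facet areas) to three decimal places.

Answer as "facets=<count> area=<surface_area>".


facets=16 area=785.503

10 of the 12 inputs are extreme points: [1, 2, 3, 4, 5, 6, 8, 9, 10, 11].

Per-facet area ½‖(b−a)×(c−a)‖:
  f1: (p9, p1, p11) → 63.8779
  f2: (p10, p4, p6) → 37.6327
  f3: (p5, p10, p11) → 36.3965
  f4: (p5, p10, p4) → 11.9516
  f5: (p2, p9, p11) → 77.5112
  f6: (p2, p9, p6) → 33.6218
  f7: (p2, p10, p11) → 88.0702
  f8: (p2, p10, p6) → 48.8090
  f9: (p3, p9, p6) → 36.3514
  f10: (p3, p9, p1) → 35.9754
  f11: (p3, p4, p6) → 59.8824
  f12: (p3, p4, p1) → 72.8528
  f13: (p8, p4, p1) → 33.3128
  f14: (p8, p5, p4) → 34.5179
  f15: (p8, p1, p11) → 26.3574
  f16: (p8, p5, p11) → 88.3815
Σ area = 785.503

Euler: V−E+F = 10−24+16 = 2.


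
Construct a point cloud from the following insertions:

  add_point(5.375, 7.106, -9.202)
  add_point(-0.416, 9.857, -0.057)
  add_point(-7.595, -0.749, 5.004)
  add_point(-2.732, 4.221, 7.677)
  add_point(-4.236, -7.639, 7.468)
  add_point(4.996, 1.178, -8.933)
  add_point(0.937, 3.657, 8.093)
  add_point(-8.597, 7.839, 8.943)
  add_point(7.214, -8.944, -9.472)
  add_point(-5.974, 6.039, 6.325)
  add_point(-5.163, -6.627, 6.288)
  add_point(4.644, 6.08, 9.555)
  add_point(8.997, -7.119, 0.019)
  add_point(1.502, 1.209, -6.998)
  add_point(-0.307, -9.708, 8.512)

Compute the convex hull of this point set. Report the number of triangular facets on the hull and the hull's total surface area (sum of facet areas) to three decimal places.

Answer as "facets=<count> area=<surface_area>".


Hull vertices (12/15): indices [0, 1, 2, 4, 5, 7, 8, 10, 11, 12, 13, 14].

Facet areas (half cross-product norm):
  f1: (p8, p14, p12) → 55.8121
  f2: (p0, p8, p12) → 78.1004
  f3: (p11, p14, p7) → 109.1637
  f4: (p11, p14, p12) → 99.2030
  f5: (p11, p0, p12) → 134.1725
  f6: (p1, p0, p7) → 29.7978
  f7: (p1, p11, p7) → 65.8080
  f8: (p1, p11, p0) → 59.5259
  f9: (p10, p2, p8) → 64.3938
  f10: (p10, p2, p7) → 19.4375
  f11: (p13, p2, p8) → 84.9931
  f12: (p13, p0, p7) → 71.7997
  f13: (p13, p2, p7) → 69.3797
  f14: (p4, p8, p14) → 44.2559
  f15: (p4, p10, p8) → 18.0986
  f16: (p4, p14, p7) → 28.0996
  f17: (p4, p10, p7) → 11.5266
  f18: (p5, p0, p8) → 8.9952
  f19: (p5, p13, p8) → 20.2156
  f20: (p5, p13, p0) → 11.8459
Σ area = 1084.625

Check V−E+F: 12 − 30 + 20 = 2.

facets=20 area=1084.625


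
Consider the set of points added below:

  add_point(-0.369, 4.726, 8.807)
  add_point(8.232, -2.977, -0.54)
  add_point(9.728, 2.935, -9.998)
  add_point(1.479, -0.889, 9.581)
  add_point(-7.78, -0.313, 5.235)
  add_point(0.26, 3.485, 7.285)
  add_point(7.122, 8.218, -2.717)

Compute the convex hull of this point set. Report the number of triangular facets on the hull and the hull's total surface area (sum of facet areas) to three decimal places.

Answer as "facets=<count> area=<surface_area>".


Hull vertices (6/7): indices [0, 1, 2, 3, 4, 6].

Per-facet area ½‖(b−a)×(c−a)‖:
  f1: (p6, p2, p4) → 84.7640
  f2: (p0, p6, p4) → 66.5160
  f3: (p0, p3, p4) → 28.1426
  f4: (p0, p3, p6) → 41.6305
  f5: (p1, p2, p4) → 91.7127
  f6: (p1, p3, p4) → 62.4582
  f7: (p1, p6, p2) → 48.4349
  f8: (p1, p3, p6) → 70.5896
Σ area = 494.249

Check V−E+F: 6 − 12 + 8 = 2.

facets=8 area=494.249


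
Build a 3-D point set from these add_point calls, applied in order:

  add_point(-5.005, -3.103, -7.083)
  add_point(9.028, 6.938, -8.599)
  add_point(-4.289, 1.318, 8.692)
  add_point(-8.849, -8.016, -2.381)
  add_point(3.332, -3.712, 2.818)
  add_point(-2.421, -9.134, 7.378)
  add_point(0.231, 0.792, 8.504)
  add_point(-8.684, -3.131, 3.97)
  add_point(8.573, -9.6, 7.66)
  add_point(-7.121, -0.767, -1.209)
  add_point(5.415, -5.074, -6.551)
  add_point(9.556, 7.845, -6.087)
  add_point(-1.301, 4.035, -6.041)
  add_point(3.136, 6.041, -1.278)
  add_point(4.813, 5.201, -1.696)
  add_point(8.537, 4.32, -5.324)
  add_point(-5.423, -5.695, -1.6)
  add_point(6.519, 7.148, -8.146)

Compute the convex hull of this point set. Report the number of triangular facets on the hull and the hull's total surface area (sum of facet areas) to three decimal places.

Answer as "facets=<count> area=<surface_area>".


Extreme-point indices: [0, 1, 2, 3, 5, 6, 7, 8, 9, 10, 11, 12, 13, 17] — 14 of 18 on the boundary.

Triangle areas on the boundary:
  f1: (p10, p8, p3) → 114.6534
  f2: (p5, p8, p3) → 52.9856
  f3: (p5, p2, p8) → 57.5363
  f4: (p6, p8, p11) → 124.5481
  f5: (p6, p2, p8) → 21.3349
  f6: (p1, p8, p11) → 28.8637
  f7: (p1, p10, p8) → 89.9304
  f8: (p9, p12, p2) → 45.8448
  f9: (p13, p12, p2) → 45.2192
  f10: (p13, p6, p11) → 28.5129
  f11: (p13, p6, p2) → 25.4081
  f12: (p0, p1, p10) → 67.1683
  f13: (p0, p10, p3) → 39.0617
  f14: (p0, p9, p3) → 23.0347
  f15: (p0, p9, p12) → 25.9729
  f16: (p7, p9, p3) → 21.1771
  f17: (p7, p9, p2) → 22.8598
  f18: (p7, p5, p3) → 37.2003
  f19: (p7, p5, p2) → 35.5274
  f20: (p17, p0, p12) → 25.2463
  f21: (p17, p0, p1) → 14.3357
  f22: (p17, p1, p11) → 3.4822
  f23: (p17, p13, p11) → 14.3623
  f24: (p17, p13, p12) → 25.1829
Σ area = 989.449

Check V−E+F: 14 − 36 + 24 = 2.

facets=24 area=989.449


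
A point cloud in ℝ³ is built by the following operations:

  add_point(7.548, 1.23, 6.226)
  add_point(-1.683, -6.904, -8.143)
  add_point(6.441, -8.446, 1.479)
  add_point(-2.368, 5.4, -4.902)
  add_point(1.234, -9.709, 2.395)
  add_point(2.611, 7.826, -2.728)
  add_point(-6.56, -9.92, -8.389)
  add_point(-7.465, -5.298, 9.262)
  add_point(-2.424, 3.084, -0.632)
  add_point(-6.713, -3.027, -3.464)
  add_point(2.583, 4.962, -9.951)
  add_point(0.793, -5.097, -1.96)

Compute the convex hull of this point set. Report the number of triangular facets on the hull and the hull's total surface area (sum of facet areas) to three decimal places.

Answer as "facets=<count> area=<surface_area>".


Extreme-point indices: [0, 1, 2, 3, 4, 5, 6, 7, 9, 10] — 10 of 12 on the boundary.

Area of each hull facet:
  f1: (p5, p0, p7) → 101.2783
  f2: (p2, p0, p7) → 84.0655
  f3: (p3, p5, p7) → 53.9720
  f4: (p4, p6, p7) → 79.2860
  f5: (p4, p2, p7) → 22.8405
  f6: (p4, p2, p6) → 32.6845
  f7: (p10, p3, p5) → 20.1123
  f8: (p10, p3, p6) → 57.5783
  f9: (p10, p5, p0) → 41.3219
  f10: (p10, p2, p0) → 90.9879
  f11: (p9, p6, p7) → 49.5375
  f12: (p9, p3, p7) → 58.6570
  f13: (p9, p3, p6) → 31.8903
  f14: (p1, p2, p6) → 31.2581
  f15: (p1, p10, p6) → 23.4138
  f16: (p1, p10, p2) → 80.8051
Σ area = 859.689

Euler characteristic 10−24+16 = 2 ✓

facets=16 area=859.689


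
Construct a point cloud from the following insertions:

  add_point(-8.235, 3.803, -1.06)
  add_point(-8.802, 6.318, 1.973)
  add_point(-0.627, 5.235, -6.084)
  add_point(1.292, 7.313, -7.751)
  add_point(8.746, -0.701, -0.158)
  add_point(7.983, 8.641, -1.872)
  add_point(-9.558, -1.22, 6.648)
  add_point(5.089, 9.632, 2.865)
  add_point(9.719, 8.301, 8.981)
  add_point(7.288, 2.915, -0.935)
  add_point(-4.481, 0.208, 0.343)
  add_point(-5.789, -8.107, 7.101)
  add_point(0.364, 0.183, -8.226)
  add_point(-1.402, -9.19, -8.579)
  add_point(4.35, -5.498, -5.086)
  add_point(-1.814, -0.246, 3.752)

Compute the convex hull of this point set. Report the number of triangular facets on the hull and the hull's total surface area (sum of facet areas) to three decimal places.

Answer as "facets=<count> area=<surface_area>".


Points on the hull: [0, 1, 3, 4, 5, 6, 7, 8, 11, 12, 13, 14] (12 of 16).

Area of each hull facet:
  f1: (p11, p8, p6) → 84.9362
  f2: (p11, p13, p6) → 63.6040
  f3: (p1, p8, p6) → 88.5630
  f4: (p1, p7, p8) → 45.1056
  f5: (p1, p3, p7) → 74.5668
  f6: (p5, p7, p8) → 20.7615
  f7: (p5, p3, p7) → 24.9123
  f8: (p4, p11, p8) → 114.6240
  f9: (p4, p5, p8) → 51.0996
  f10: (p0, p3, p13) → 94.0082
  f11: (p0, p1, p3) → 22.6844
  f12: (p0, p13, p6) → 76.6485
  f13: (p0, p1, p6) → 17.5843
  f14: (p12, p3, p13) → 2.1889
  f15: (p14, p11, p13) → 60.3407
  f16: (p14, p4, p11) → 65.5516
  f17: (p14, p12, p13) → 28.5111
  f18: (p14, p4, p5) → 35.2097
  f19: (p14, p5, p3) → 59.7463
  f20: (p14, p12, p3) → 21.0092
Σ area = 1051.656

Euler: V−E+F = 12−30+20 = 2.

facets=20 area=1051.656


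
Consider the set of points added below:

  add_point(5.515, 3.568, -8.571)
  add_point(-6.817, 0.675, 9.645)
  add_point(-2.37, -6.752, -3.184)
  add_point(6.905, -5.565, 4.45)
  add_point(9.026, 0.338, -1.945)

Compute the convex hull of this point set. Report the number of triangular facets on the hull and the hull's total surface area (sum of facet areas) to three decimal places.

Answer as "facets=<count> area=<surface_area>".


Hull vertices (5/5): indices [0, 1, 2, 3, 4].

Facet areas (half cross-product norm):
  f1: (p0, p4, p1) → 79.5170
  f2: (p0, p2, p1) → 107.9283
  f3: (p0, p2, p4) → 53.5487
  f4: (p3, p4, p1) → 70.2651
  f5: (p3, p2, p1) → 87.4784
  f6: (p3, p2, p4) → 52.9193
Σ area = 451.657

Euler: V−E+F = 5−9+6 = 2.

facets=6 area=451.657


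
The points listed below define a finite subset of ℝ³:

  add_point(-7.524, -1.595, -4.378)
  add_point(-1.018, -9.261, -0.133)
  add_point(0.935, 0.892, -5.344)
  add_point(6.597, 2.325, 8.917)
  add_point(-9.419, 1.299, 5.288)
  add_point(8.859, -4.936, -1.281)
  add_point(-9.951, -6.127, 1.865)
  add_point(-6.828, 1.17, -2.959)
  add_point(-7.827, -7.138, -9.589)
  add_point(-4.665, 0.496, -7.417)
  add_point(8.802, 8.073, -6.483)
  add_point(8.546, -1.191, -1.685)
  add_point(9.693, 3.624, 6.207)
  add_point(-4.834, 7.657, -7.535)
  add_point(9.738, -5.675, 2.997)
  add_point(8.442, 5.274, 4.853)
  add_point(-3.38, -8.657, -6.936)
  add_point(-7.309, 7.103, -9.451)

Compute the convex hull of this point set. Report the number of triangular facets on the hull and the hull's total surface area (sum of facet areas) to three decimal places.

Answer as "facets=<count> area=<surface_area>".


Points on the hull: [1, 3, 4, 5, 6, 8, 10, 12, 13, 14, 15, 16, 17] (13 of 18).

Triangle areas on the boundary:
  f1: (p17, p8, p6) → 82.9866
  f2: (p17, p8, p10) → 116.3901
  f3: (p1, p3, p6) → 79.8057
  f4: (p1, p3, p14) → 61.0068
  f5: (p5, p10, p14) → 26.6112
  f6: (p12, p10, p14) → 66.2884
  f7: (p12, p3, p14) → 21.1611
  f8: (p4, p17, p6) → 65.3999
  f9: (p4, p3, p6) → 65.8840
  f10: (p13, p17, p10) → 12.2060
  f11: (p13, p4, p17) → 23.3885
  f12: (p16, p8, p6) → 30.0213
  f13: (p16, p1, p6) → 34.6429
  f14: (p16, p8, p10) → 53.8071
  f15: (p16, p5, p10) → 97.5511
  f16: (p16, p1, p14) → 36.2007
  f17: (p16, p5, p14) → 26.4630
  f18: (p15, p12, p3) → 5.2485
  f19: (p15, p4, p3) → 43.0980
  f20: (p15, p13, p4) → 125.4575
  f21: (p15, p12, p10) → 10.6582
  f22: (p15, p13, p10) → 79.8679
Σ area = 1164.145

Check V−E+F: 13 − 33 + 22 = 2.

facets=22 area=1164.145


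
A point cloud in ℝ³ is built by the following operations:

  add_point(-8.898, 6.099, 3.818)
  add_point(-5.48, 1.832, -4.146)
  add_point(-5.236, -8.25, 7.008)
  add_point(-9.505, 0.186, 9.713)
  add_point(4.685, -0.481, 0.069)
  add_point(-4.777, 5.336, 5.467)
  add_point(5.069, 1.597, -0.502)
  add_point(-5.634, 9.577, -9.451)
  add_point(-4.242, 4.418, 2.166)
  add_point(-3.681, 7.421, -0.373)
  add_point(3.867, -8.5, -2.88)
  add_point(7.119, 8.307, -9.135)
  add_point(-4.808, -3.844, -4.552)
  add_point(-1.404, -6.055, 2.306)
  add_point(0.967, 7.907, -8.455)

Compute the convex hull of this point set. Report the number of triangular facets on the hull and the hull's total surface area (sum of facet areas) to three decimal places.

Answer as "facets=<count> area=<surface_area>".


facets=18 area=895.656

Points on the hull: [0, 2, 3, 4, 5, 6, 7, 9, 10, 11, 12] (11 of 15).

Per-facet area ½‖(b−a)×(c−a)‖:
  f1: (p12, p10, p11) → 85.8304
  f2: (p12, p7, p11) → 90.5702
  f3: (p6, p10, p11) → 52.5041
  f4: (p0, p12, p3) → 56.9259
  f5: (p0, p12, p7) → 84.9126
  f6: (p2, p12, p3) → 60.8315
  f7: (p2, p12, p10) → 59.1104
  f8: (p9, p7, p11) → 59.1693
  f9: (p9, p0, p7) → 28.6587
  f10: (p4, p6, p10) → 5.4566
  f11: (p4, p2, p10) → 56.4571
  f12: (p4, p6, p3) → 18.1729
  f13: (p4, p2, p3) → 70.6974
  f14: (p5, p6, p11) → 63.1718
  f15: (p5, p9, p11) → 29.5578
  f16: (p5, p6, p3) → 41.9348
  f17: (p5, p0, p3) → 17.9161
  f18: (p5, p9, p0) → 13.7786
Σ area = 895.656

Euler characteristic 11−27+18 = 2 ✓


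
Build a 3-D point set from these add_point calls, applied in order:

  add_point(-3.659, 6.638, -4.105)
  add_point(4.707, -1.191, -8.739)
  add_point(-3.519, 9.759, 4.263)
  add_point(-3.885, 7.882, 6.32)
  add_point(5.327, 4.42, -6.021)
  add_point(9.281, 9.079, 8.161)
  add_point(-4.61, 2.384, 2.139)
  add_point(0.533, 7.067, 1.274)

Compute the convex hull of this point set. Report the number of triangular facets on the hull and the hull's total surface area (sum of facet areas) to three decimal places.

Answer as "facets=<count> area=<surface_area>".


facets=10 area=463.066

Hull vertices (7/8): indices [0, 1, 2, 3, 4, 5, 6].

Triangle areas on the boundary:
  f1: (p1, p5, p6) → 120.5419
  f2: (p0, p1, p6) → 47.0247
  f3: (p0, p2, p6) → 27.9195
  f4: (p3, p5, p6) → 44.7944
  f5: (p3, p2, p6) → 9.7024
  f6: (p3, p2, p5) → 18.6727
  f7: (p4, p2, p5) → 89.7945
  f8: (p4, p0, p2) → 40.7952
  f9: (p4, p1, p5) → 34.8333
  f10: (p4, p0, p1) → 28.9873
Σ area = 463.066

Euler characteristic 7−15+10 = 2 ✓


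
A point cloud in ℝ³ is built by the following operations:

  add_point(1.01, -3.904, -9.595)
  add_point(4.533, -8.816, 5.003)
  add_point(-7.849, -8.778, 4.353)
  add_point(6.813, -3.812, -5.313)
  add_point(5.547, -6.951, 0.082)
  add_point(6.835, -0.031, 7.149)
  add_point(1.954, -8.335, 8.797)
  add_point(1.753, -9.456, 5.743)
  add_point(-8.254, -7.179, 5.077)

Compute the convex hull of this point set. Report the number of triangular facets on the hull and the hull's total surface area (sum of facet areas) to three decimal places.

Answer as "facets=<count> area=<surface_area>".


facets=14 area=483.840

Points on the hull: [0, 1, 2, 3, 4, 5, 6, 7, 8] (9 of 9).

Area of each hull facet:
  f1: (p0, p5, p8) → 132.8812
  f2: (p3, p0, p5) → 38.4830
  f3: (p6, p5, p8) → 50.5907
  f4: (p2, p0, p8) → 15.2344
  f5: (p2, p0, p7) → 77.7539
  f6: (p2, p6, p8) → 9.7026
  f7: (p2, p6, p7) → 15.6173
  f8: (p4, p0, p7) → 33.4217
  f9: (p4, p3, p0) → 21.6263
  f10: (p4, p3, p5) → 30.8916
  f11: (p1, p6, p7) → 4.7778
  f12: (p1, p4, p7) → 6.9081
  f13: (p1, p6, p5) → 21.2807
  f14: (p1, p4, p5) → 24.6710
Σ area = 483.840

Euler: V−E+F = 9−21+14 = 2.


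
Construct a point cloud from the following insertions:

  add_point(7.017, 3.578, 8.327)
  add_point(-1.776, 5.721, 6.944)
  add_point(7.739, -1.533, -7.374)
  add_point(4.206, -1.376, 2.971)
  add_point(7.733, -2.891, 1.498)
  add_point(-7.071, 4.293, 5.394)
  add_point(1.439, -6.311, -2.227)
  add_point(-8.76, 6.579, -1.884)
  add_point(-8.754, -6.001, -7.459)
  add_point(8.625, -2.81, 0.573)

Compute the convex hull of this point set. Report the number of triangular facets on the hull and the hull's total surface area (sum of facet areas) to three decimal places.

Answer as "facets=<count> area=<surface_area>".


Hull vertices (9/10): indices [0, 1, 2, 4, 5, 6, 7, 8, 9].

Facet areas (half cross-product norm):
  f1: (p2, p8, p7) → 114.1083
  f2: (p2, p0, p7) → 142.3804
  f3: (p2, p0, p9) → 31.9359
  f4: (p5, p8, p7) → 53.4304
  f5: (p6, p2, p9) → 32.0961
  f6: (p6, p2, p8) → 51.0173
  f7: (p6, p5, p8) → 85.7311
  f8: (p6, p5, p0) → 99.2244
  f9: (p1, p0, p7) → 35.3159
  f10: (p1, p5, p7) → 20.5859
  f11: (p1, p5, p0) → 12.6412
  f12: (p4, p0, p9) → 5.1521
  f13: (p4, p6, p9) → 5.0519
  f14: (p4, p6, p0) → 31.4148
Σ area = 720.086

Check V−E+F: 9 − 21 + 14 = 2.

facets=14 area=720.086


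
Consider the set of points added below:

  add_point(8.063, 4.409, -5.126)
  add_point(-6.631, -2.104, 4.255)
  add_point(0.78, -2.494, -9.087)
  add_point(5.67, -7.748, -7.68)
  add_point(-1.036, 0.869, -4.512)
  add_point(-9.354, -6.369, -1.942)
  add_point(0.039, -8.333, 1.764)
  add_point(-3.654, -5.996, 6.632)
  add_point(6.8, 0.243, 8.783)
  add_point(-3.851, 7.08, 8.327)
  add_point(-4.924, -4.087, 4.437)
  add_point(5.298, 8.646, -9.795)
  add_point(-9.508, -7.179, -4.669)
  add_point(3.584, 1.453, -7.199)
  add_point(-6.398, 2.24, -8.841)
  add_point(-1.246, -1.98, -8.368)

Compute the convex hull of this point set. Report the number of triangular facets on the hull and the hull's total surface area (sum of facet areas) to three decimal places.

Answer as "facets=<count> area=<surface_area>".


Extreme-point indices: [0, 1, 2, 3, 5, 6, 7, 8, 9, 11, 12, 14] — 12 of 16 on the boundary.

Facet areas (half cross-product norm):
  f1: (p3, p6, p12) → 63.5814
  f2: (p3, p8, p0) → 91.7407
  f3: (p3, p8, p6) → 70.5225
  f4: (p11, p8, p0) → 30.8658
  f5: (p11, p9, p8) → 122.8170
  f6: (p11, p14, p9) → 118.3815
  f7: (p11, p3, p0) → 40.3070
  f8: (p7, p6, p12) → 37.6988
  f9: (p7, p8, p6) → 39.8664
  f10: (p7, p9, p8) → 70.1083
  f11: (p2, p11, p3) → 39.8637
  f12: (p2, p11, p14) → 50.8058
  f13: (p2, p3, p12) → 43.3048
  f14: (p2, p14, p12) → 45.0476
  f15: (p1, p7, p9) → 26.9551
  f16: (p5, p1, p9) → 21.0627
  f17: (p5, p14, p12) → 15.2410
  f18: (p5, p14, p9) → 96.8965
  f19: (p5, p7, p12) → 8.0349
  f20: (p5, p1, p7) → 21.5615
Σ area = 1054.663

Euler characteristic 12−30+20 = 2 ✓

facets=20 area=1054.663


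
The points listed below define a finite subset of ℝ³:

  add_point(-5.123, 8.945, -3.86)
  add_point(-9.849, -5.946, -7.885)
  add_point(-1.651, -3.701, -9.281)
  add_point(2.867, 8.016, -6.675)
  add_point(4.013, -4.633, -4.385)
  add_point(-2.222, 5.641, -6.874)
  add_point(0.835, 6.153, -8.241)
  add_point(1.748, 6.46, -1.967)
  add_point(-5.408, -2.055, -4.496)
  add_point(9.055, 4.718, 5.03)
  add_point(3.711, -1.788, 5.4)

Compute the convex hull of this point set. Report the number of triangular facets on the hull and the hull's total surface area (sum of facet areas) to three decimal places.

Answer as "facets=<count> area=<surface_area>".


facets=14 area=644.678

Hull vertices (9/11): indices [0, 1, 2, 3, 4, 5, 6, 9, 10].

Triangle areas on the boundary:
  f1: (p4, p2, p1) → 26.5355
  f2: (p10, p0, p1) → 128.5341
  f3: (p10, p0, p9) → 69.1664
  f4: (p10, p4, p1) → 71.2058
  f5: (p10, p4, p9) → 42.4421
  f6: (p6, p2, p1) → 38.9171
  f7: (p6, p4, p2) → 38.2119
  f8: (p5, p0, p1) → 35.8064
  f9: (p5, p6, p1) → 18.9970
  f10: (p5, p6, p0) → 7.0443
  f11: (p3, p0, p9) → 57.3127
  f12: (p3, p6, p0) → 12.5311
  f13: (p3, p4, p9) → 79.5159
  f14: (p3, p6, p4) → 18.4574
Σ area = 644.678

Euler: V−E+F = 9−21+14 = 2.
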